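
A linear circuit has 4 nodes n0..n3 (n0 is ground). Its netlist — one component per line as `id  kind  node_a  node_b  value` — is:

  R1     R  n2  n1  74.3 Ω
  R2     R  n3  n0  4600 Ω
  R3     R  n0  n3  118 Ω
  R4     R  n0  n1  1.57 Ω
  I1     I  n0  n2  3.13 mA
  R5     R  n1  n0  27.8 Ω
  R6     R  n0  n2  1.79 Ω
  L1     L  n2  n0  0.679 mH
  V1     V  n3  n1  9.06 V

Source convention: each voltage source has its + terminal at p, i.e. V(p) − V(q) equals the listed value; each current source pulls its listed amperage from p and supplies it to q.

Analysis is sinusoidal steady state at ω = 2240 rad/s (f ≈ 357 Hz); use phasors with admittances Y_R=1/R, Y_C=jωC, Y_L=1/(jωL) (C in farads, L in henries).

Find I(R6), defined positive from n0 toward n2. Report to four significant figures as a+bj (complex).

MNA unknowns: 3 node voltages V₁..V_3 plus 1 source current (V1)
R1: Y=0.01346+0.000j on G[2,1]
R2: Y=0.0002174+0.000j on G[3,0]
R3: Y=0.008475+0.000j on G[0,3]
R4: Y=0.6369+0.000j on G[0,1]
I1: z[0]−=0.00313, z[2]+=0.00313
R5: Y=0.03597+0.000j on G[1,0]
R6: Y=0.5587+0.000j on G[0,2]
L1: Y=0.000-0.6575j on G[2,0]
V1: row V3−V1=9.06, i_V1 at 3,1
solve → V1=-0.1133+2.691e-05j, V2=0.001209+0.001390j, V3=8.947+2.691e-05j
aux → i_V1=-0.07776-2.339e-07j

-0.0006754-0.0007765j A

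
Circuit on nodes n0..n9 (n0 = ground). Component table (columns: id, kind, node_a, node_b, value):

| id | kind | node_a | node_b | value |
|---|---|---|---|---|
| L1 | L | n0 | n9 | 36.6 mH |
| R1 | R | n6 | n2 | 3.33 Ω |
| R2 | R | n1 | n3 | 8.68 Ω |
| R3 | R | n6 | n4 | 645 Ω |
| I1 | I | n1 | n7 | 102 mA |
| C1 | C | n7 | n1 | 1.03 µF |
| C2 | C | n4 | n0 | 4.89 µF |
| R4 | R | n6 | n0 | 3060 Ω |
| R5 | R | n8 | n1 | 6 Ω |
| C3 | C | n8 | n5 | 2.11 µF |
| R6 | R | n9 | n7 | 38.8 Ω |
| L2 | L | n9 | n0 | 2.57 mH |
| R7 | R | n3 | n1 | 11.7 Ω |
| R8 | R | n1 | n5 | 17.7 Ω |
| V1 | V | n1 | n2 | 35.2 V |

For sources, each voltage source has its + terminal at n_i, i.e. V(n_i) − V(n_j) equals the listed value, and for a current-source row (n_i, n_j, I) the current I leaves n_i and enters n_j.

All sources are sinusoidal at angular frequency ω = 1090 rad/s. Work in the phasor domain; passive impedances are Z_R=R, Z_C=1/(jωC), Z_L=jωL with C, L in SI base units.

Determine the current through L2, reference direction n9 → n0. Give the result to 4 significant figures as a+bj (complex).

0.07692-0.01164j A

Apply KCL at each of the 9 non-ground nodes and solve the resulting linear system.
Node n1: branches {R2, I1, C1, R5, R7, R8, V1} → V_1 = -7.867+17.26j
Node n2: branches {R1, V1} → V_2 = -43.07+17.26j
Node n3: branches {R2, R7} → V_3 = -7.867+17.26j
Node n4: branches {R3, C2} → V_4 = 1.281+12.82j
Node n5: branches {C3, R8} → V_5 = -7.867+17.26j
Node n6: branches {R1, R3, R4} → V_6 = -42.79+17.22j
Node n7: branches {I1, C1, R6} → V_7 = 3.226-0.2678j
Node n8: branches {R5, C3} → V_8 = -7.867+17.26j
Node n9: branches {L1, R6, L2} → V_9 = 0.03260+0.2155j
Source currents: i(V1)=-0.08232+0.01246j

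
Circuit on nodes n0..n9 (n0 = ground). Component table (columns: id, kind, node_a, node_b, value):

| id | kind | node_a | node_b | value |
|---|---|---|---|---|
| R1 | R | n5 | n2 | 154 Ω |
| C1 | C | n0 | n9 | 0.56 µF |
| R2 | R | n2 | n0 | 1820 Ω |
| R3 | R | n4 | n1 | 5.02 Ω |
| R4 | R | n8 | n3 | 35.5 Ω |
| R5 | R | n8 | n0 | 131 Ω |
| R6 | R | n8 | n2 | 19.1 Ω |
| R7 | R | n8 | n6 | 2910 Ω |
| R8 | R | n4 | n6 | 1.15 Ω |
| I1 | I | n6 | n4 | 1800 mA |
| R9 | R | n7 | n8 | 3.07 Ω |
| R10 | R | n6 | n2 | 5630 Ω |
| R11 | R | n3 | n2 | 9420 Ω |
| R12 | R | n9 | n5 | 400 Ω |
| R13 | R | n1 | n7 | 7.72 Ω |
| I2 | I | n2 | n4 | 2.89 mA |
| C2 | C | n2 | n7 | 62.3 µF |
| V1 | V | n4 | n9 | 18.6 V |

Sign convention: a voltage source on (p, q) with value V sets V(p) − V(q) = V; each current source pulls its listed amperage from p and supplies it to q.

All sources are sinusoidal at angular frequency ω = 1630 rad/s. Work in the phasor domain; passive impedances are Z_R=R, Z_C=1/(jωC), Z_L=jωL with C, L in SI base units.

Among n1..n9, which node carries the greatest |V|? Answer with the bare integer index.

9

MNA unknowns: 9 node voltages V₁..V_9 plus 1 source current (V1)
R1: Y=0.006494+0.000j on G[5,2]
C1: Y=0.000+0.0009128j on G[0,9]
R2: Y=0.0005495+0.000j on G[2,0]
R3: Y=0.1992+0.000j on G[4,1]
R4: Y=0.02817+0.000j on G[8,3]
R5: Y=0.007634+0.000j on G[8,0]
R6: Y=0.05236+0.000j on G[8,2]
R7: Y=0.0003436+0.000j on G[8,6]
R8: Y=0.8696+0.000j on G[4,6]
I1: z[6]−=1.8, z[4]+=1.8
R9: Y=0.3257+0.000j on G[7,8]
R10: Y=0.0001776+0.000j on G[6,2]
R11: Y=0.0001062+0.000j on G[3,2]
R12: Y=0.002500+0.000j on G[9,5]
R13: Y=0.1295+0.000j on G[1,7]
I2: z[2]−=0.00289, z[4]+=0.00289
C2: Y=0.000+0.1015j on G[2,7]
V1: row V4−V9=18.6, i_V1 at 4,9
solve → V1=0.5745+2.097j, V2=0.1206+2.254j, V3=0.2514+1.971j, V4=0.7657+2.179j, V5=-4.870+2.233j, V6=-1.303+2.179j, V7=0.2806+1.971j, V8=0.2519+1.970j, V9=-17.83+2.179j
aux → i_V1=-0.03440-0.01641j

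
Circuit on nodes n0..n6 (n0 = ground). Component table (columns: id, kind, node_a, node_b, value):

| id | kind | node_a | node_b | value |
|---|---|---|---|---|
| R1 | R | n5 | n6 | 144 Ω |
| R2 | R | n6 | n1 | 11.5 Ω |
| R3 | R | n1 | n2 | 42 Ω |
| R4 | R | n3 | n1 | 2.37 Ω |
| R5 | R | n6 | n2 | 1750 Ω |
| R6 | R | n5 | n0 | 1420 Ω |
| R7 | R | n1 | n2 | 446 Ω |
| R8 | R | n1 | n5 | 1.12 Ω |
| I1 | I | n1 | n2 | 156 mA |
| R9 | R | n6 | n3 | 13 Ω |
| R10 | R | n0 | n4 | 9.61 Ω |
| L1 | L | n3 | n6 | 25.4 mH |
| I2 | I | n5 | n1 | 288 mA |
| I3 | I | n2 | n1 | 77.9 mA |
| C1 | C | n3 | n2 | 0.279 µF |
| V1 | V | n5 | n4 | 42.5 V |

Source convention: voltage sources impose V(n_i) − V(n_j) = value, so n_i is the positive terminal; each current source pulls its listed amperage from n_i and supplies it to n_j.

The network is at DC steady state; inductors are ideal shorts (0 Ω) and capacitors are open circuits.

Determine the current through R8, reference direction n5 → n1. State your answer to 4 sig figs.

-0.2858 A

Element admittances at DC:
  Y(R1) = 0.006944 S between n5,n6
  Y(R2) = 0.08696 S between n6,n1
  Y(R3) = 0.02381 S between n1,n2
  Y(R4) = 0.4219 S between n3,n1
  Y(R5) = 0.0005714 S between n6,n2
  Y(R6) = 0.0007042 S between n5,n0
  Y(R7) = 0.002242 S between n1,n2
  Y(R8) = 0.8929 S between n1,n5
  I1: injects 0.156 A into n2 (from n1)
  Y(R9) = 0.07692 S between n6,n3
  Y(R10) = 0.1041 S between n0,n4
  L1: short n3↔n6 (DC inductor)
  I2: injects 0.288 A into n1 (from n5)
  I3: injects 0.0779 A into n1 (from n2)
  Y(C1) = 0.000 S between n3,n2
  V1: constraint V(n5)−V(n4) = 42.5
Assemble and solve the 8×8 MNA system:
  V(n1)=42.53  V(n2)=45.47  V(n3)=42.53  V(n4)=-0.2857  V(n5)=42.21  V(n6)=42.53
  i(L1)=0.0004465  i(V1)=-0.02973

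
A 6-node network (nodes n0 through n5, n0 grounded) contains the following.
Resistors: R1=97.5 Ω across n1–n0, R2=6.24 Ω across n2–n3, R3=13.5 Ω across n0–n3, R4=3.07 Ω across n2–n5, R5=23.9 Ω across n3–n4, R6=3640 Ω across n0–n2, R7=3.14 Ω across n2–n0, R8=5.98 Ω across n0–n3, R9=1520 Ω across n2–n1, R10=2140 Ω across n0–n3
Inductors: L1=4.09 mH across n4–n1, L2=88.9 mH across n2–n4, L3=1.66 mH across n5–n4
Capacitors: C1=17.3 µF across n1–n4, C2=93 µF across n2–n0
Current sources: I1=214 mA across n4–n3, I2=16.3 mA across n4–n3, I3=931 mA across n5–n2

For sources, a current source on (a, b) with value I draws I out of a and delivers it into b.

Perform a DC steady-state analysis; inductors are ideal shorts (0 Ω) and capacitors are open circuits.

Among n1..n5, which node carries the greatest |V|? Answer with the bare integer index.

3

MNA unknowns: 5 node voltages V₁..V_5 plus 3 source currents (L1, L2, L3)
R1: Y=0.01026 on G[1,0]
L1: row V4−V1=0, i_L1 at 4,1
C1: Y=0.000 on G[1,4]
R2: Y=0.1603 on G[2,3]
R3: Y=0.07407 on G[0,3]
R4: Y=0.3257 on G[2,5]
L2: row V2−V4=0, i_L2 at 2,4
C2: Y=0.000 on G[2,0]
I1: z[4]−=0.214, z[3]+=0.214
R5: Y=0.04184 on G[3,4]
R6: Y=0.0002747 on G[0,2]
R7: Y=0.3185 on G[2,0]
R8: Y=0.1672 on G[0,3]
R9: Y=0.0006579 on G[2,1]
I2: z[4]−=0.0163, z[3]+=0.0163
R10: Y=0.0004673 on G[0,3]
L3: row V5−V4=0, i_L3 at 5,4
I3: z[5]−=0.931, z[2]+=0.931
solve → V1=-0.2857, V2=-0.2857, V3=0.3888, V4=-0.2857, V5=-0.2857
aux → i_L1=-0.002930, i_L2=1.130, i_L3=-0.9310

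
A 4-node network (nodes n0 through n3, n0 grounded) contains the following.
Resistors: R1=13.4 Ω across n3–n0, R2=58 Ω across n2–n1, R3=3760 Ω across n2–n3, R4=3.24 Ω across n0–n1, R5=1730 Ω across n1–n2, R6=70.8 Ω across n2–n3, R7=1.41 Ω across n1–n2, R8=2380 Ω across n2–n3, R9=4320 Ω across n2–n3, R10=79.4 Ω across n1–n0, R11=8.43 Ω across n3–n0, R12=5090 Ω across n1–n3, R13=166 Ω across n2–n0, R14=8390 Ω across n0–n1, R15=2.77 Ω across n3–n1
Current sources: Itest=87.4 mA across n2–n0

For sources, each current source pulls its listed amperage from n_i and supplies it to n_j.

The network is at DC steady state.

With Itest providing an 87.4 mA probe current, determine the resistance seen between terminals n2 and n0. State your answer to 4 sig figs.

Element admittances at DC:
  Y(R1) = 0.07463 S between n3,n0
  Y(R2) = 0.01724 S between n2,n1
  Y(R3) = 0.0002660 S between n2,n3
  Y(R4) = 0.3086 S between n0,n1
  Y(R5) = 0.0005780 S between n1,n2
  Y(R6) = 0.01412 S between n2,n3
  Y(R7) = 0.7092 S between n1,n2
  Y(R8) = 0.0004202 S between n2,n3
  Y(R9) = 0.0002315 S between n2,n3
  Y(R10) = 0.01259 S between n1,n0
  Y(R11) = 0.1186 S between n3,n0
  Y(R12) = 0.0001965 S between n1,n3
  Y(R13) = 0.006024 S between n2,n0
  Y(R14) = 0.0001192 S between n0,n1
  Y(R15) = 0.3610 S between n3,n1
  Itest: injects 0.0874 A into n0 (from n2)
Assemble and solve the 3×3 MNA system:
  V(n1)=-0.1893  V(n2)=-0.3033  V(n3)=-0.1281

R_eq = 3.471 Ω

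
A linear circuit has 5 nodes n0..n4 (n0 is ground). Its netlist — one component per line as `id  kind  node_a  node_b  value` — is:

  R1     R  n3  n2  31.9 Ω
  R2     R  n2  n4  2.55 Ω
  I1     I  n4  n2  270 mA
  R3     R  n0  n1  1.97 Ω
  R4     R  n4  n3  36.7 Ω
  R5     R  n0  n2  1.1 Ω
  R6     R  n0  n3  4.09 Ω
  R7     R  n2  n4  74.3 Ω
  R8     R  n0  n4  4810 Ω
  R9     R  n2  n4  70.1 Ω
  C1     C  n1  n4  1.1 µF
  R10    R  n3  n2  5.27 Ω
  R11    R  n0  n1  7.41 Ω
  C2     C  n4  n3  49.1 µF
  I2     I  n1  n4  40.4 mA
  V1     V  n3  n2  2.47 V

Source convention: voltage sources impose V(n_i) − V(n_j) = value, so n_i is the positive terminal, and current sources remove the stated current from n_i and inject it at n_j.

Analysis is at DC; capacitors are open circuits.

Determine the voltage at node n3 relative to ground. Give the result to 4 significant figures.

1.982 V

Element admittances at DC:
  Y(R1) = 0.03135 S between n3,n2
  Y(R2) = 0.3922 S between n2,n4
  I1: injects 0.27 A into n2 (from n4)
  Y(R3) = 0.5076 S between n0,n1
  Y(R4) = 0.02725 S between n4,n3
  Y(R5) = 0.9091 S between n0,n2
  Y(R6) = 0.2445 S between n0,n3
  Y(R7) = 0.01346 S between n2,n4
  Y(R8) = 0.0002079 S between n0,n4
  Y(R9) = 0.01427 S between n2,n4
  Y(C1) = 0.000 S between n1,n4
  Y(R10) = 0.1898 S between n3,n2
  Y(R11) = 0.1350 S between n0,n1
  Y(C2) = 0.000 S between n4,n3
  I2: injects 0.0404 A into n4 (from n1)
  V1: constraint V(n3)−V(n2) = 2.47
Assemble and solve the 5×5 MNA system:
  V(n1)=-0.06287  V(n2)=-0.4883  V(n3)=1.982  V(n4)=-0.8509
  i(V1)=-1.108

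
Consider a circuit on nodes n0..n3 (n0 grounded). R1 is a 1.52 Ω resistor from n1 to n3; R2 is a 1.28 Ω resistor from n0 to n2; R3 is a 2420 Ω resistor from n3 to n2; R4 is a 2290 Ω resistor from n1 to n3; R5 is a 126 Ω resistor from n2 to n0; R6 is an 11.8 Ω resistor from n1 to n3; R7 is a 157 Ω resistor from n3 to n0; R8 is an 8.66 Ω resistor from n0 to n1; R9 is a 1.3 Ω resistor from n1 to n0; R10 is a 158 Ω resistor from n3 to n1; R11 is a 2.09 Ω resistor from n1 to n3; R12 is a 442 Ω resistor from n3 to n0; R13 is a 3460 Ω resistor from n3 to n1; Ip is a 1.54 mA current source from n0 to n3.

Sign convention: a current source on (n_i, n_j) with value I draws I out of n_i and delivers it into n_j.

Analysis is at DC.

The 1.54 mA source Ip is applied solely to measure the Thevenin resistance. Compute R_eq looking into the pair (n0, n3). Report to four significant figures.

R_eq = 1.911 Ω

Apply KCL at each of the 3 non-ground nodes and solve the resulting linear system.
Node n1: branches {R1, R4, R6, R8, R9, R10, R11, R13} → V_1 = 0.001711
Node n2: branches {R2, R3, R5} → V_2 = 1.540e-06
Node n3: branches {R1, R3, R4, R6, R7, R10, R11, R12, R13, Ip} → V_3 = 0.002943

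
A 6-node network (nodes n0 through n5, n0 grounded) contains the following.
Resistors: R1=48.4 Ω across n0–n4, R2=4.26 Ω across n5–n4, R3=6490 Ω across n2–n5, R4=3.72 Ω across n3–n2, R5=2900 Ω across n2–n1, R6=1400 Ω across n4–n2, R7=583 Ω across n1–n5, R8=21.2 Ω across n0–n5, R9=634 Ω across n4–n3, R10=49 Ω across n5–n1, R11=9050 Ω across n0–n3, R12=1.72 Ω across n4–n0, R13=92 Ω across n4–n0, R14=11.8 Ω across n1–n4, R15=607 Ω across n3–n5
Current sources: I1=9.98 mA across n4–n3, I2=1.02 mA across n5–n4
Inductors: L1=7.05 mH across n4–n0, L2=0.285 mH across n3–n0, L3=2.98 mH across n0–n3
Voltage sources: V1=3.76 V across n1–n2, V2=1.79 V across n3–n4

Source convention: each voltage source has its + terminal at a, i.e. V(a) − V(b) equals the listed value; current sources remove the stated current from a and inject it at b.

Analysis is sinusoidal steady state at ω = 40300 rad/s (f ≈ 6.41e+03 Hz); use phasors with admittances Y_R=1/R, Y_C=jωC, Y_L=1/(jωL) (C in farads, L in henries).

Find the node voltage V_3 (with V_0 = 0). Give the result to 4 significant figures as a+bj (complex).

1.730+0.2525j V

Element admittances at ω=40300 rad/s:
  Y(R1) = 0.02066+0.000j S between n0,n4
  I1: injects 0.00998 A into n3 (from n4)
  Y(R2) = 0.2347+0.000j S between n5,n4
  Y(R3) = 0.0001541+0.000j S between n2,n5
  Y(R4) = 0.2688+0.000j S between n3,n2
  Y(R5) = 0.0003448+0.000j S between n2,n1
  Y(R6) = 0.0007143+0.000j S between n4,n2
  Y(R7) = 0.001715+0.000j S between n1,n5
  Y(R8) = 0.04717+0.000j S between n0,n5
  Y(R9) = 0.001577+0.000j S between n4,n3
  Y(R10) = 0.02041+0.000j S between n5,n1
  I2: injects 0.00102 A into n4 (from n5)
  Y(R11) = 0.0001105+0.000j S between n0,n3
  Y(L1) = 0.000-0.003520j S between n4,n0
  Y(L2) = 0.000-0.08707j S between n3,n0
  Y(L3) = 0.000-0.008327j S between n0,n3
  Y(R12) = 0.5814+0.000j S between n4,n0
  Y(R13) = 0.01087+0.000j S between n4,n0
  Y(R14) = 0.08475+0.000j S between n1,n4
  Y(R15) = 0.001647+0.000j S between n3,n5
  V1: constraint V(n1)−V(n2) = 3.76
  V2: constraint V(n3)−V(n4) = 1.79
Assemble and solve the 7×7 MNA system:
  V(n1)=3.929+0.2501j  V(n2)=0.1689+0.2501j  V(n3)=1.730+0.2525j  V(n4)=-0.05986+0.2525j  V(n5)=0.2443+0.2134j
  i(V1)=-0.4208-0.0006179j  i(V2)=-0.4393+0.1643j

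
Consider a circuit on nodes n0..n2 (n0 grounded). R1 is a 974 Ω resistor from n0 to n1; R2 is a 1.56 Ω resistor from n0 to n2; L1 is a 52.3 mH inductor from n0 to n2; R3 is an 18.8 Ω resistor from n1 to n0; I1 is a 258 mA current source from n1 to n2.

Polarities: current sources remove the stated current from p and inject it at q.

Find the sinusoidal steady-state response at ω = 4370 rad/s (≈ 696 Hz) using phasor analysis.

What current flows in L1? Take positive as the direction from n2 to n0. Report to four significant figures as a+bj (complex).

1.202e-05-0.001761j A

Element admittances at ω=4370 rad/s:
  Y(R1) = 0.001027+0.000j S between n0,n1
  Y(R2) = 0.6410+0.000j S between n0,n2
  Y(L1) = 0.000-0.004375j S between n0,n2
  Y(R3) = 0.05319+0.000j S between n1,n0
  I1: injects 0.258 A into n2 (from n1)
Assemble and solve the 2×2 MNA system:
  V(n1)=-4.759+0.000j  V(n2)=0.4025+0.002747j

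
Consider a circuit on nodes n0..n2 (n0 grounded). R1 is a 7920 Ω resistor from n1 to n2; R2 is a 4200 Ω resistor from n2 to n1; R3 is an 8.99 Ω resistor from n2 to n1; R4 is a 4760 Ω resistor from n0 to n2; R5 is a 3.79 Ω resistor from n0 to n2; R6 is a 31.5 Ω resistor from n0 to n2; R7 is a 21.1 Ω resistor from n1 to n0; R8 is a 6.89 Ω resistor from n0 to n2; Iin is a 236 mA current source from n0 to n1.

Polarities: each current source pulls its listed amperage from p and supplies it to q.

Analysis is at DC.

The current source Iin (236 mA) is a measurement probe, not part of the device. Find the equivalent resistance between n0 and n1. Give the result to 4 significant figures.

MNA unknowns: 2 node voltages V₁..V_2
R1: Y=0.0001263 on G[1,2]
R2: Y=0.0002381 on G[2,1]
R3: Y=0.1112 on G[2,1]
R4: Y=0.0002101 on G[0,2]
R5: Y=0.2639 on G[0,2]
R6: Y=0.03175 on G[0,2]
R7: Y=0.04739 on G[1,0]
R8: Y=0.1451 on G[0,2]
Iin: z[0]−=0.236, z[1]+=0.236
solve → V1=1.730, V2=0.3493

R_eq = 7.329 Ω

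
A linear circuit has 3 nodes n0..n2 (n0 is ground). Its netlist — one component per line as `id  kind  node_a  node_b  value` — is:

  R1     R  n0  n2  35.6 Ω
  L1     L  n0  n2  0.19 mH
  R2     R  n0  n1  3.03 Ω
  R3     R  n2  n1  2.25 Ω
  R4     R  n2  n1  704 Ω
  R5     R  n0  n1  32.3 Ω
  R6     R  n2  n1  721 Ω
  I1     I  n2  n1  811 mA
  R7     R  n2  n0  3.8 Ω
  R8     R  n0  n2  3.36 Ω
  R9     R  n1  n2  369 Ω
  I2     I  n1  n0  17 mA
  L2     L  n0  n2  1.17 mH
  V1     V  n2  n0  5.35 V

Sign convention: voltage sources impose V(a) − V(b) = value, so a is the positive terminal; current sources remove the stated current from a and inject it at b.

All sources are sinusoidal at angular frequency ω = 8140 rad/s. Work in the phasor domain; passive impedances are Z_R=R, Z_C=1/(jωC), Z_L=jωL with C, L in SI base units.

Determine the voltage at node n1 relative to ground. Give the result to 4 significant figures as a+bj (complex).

3.948+0.000j V

MNA unknowns: 2 node voltages V₁..V_2 plus 1 source current (V1)
R1: Y=0.02809+0.000j on G[0,2]
L1: Y=0.000-0.6466j on G[0,2]
R2: Y=0.3300+0.000j on G[0,1]
R3: Y=0.4444+0.000j on G[2,1]
R4: Y=0.001420+0.000j on G[2,1]
R5: Y=0.03096+0.000j on G[0,1]
R6: Y=0.001387+0.000j on G[2,1]
I1: z[2]−=0.811, z[1]+=0.811
R7: Y=0.2632+0.000j on G[2,0]
R8: Y=0.2976+0.000j on G[0,2]
R9: Y=0.002710+0.000j on G[1,2]
I2: z[1]−=0.017, z[0]+=0.017
L2: Y=0.000-0.1050j on G[0,2]
V1: row V2−V0=5.35, i_V1 at 2,0
solve → V1=3.948+0.000j, V2=5.350+0.000j
aux → i_V1=-4.592+4.021j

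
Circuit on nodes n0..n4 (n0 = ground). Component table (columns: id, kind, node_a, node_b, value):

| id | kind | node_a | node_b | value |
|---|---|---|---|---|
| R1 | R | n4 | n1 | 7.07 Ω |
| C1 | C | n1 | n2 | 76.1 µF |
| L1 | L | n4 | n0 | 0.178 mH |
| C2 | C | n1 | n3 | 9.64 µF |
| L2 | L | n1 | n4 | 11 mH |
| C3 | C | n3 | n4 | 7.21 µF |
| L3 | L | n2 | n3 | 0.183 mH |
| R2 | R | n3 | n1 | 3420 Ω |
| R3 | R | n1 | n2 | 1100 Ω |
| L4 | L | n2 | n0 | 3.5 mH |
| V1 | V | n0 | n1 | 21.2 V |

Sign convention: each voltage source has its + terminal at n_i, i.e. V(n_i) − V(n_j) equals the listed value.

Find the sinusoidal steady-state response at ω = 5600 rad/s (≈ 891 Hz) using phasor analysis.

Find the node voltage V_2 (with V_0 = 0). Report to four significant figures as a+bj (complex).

Apply KCL at each of the 4 non-ground nodes and solve the resulting linear system.
Node n1: branches {R1, C1, C2, L2, R2, R3, V1} → V_1 = -21.20+0.000j
Node n2: branches {C1, L3, R3, L4} → V_2 = -21.47-0.2879j
Node n3: branches {C2, C3, L3, R2} → V_3 = -22.47-0.1775j
Node n4: branches {R1, L1, L2, C3} → V_4 = 0.1311-3.074j
Source currents: i(V1)=-3.099+0.9637j

-21.47-0.2879j V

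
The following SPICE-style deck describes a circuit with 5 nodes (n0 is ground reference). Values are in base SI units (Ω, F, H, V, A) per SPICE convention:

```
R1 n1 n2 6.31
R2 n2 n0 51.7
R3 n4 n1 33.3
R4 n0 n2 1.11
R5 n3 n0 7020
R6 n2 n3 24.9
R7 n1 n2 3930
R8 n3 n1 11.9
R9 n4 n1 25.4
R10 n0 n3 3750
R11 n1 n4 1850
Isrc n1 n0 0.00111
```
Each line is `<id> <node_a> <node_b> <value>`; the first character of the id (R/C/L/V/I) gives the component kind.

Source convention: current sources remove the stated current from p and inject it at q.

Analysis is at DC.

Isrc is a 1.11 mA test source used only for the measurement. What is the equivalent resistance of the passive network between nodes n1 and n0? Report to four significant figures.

R_eq = 6.457 Ω

Element admittances at DC:
  Y(R1) = 0.1585 S between n1,n2
  Y(R2) = 0.01934 S between n2,n0
  Y(R3) = 0.03003 S between n4,n1
  Y(R4) = 0.9009 S between n0,n2
  Y(R5) = 0.0001425 S between n3,n0
  Y(R6) = 0.04016 S between n2,n3
  Y(R7) = 0.0002545 S between n1,n2
  Y(R8) = 0.08403 S between n3,n1
  Y(R9) = 0.03937 S between n4,n1
  Y(R10) = 0.0002667 S between n0,n3
  Y(R11) = 0.0005405 S between n1,n4
  Isrc: injects 0.00111 A into n0 (from n1)
Assemble and solve the 4×4 MNA system:
  V(n1)=-0.007167  V(n2)=-0.001204  V(n3)=-0.005221  V(n4)=-0.007167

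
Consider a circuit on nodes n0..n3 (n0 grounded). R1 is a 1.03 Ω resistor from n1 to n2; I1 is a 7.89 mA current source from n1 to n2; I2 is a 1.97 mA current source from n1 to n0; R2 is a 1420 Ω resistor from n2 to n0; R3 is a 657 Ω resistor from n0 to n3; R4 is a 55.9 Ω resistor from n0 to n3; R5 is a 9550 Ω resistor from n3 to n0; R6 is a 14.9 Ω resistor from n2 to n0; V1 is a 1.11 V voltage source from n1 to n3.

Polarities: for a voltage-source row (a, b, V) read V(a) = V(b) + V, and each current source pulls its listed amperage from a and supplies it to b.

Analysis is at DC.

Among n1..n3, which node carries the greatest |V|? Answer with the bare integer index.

3

Element admittances at DC:
  Y(R1) = 0.9709 S between n1,n2
  I1: injects 0.00789 A into n2 (from n1)
  I2: injects 0.00197 A into n0 (from n1)
  Y(R2) = 0.0007042 S between n2,n0
  Y(R3) = 0.001522 S between n0,n3
  Y(R4) = 0.01789 S between n0,n3
  Y(R5) = 0.0001047 S between n3,n0
  Y(R6) = 0.06711 S between n2,n0
  V1: constraint V(n1)−V(n3) = 1.11
Assemble and solve the 4×4 MNA system:
  V(n1)=0.2313  V(n2)=0.2238  V(n3)=-0.8787
  i(V1)=-0.01715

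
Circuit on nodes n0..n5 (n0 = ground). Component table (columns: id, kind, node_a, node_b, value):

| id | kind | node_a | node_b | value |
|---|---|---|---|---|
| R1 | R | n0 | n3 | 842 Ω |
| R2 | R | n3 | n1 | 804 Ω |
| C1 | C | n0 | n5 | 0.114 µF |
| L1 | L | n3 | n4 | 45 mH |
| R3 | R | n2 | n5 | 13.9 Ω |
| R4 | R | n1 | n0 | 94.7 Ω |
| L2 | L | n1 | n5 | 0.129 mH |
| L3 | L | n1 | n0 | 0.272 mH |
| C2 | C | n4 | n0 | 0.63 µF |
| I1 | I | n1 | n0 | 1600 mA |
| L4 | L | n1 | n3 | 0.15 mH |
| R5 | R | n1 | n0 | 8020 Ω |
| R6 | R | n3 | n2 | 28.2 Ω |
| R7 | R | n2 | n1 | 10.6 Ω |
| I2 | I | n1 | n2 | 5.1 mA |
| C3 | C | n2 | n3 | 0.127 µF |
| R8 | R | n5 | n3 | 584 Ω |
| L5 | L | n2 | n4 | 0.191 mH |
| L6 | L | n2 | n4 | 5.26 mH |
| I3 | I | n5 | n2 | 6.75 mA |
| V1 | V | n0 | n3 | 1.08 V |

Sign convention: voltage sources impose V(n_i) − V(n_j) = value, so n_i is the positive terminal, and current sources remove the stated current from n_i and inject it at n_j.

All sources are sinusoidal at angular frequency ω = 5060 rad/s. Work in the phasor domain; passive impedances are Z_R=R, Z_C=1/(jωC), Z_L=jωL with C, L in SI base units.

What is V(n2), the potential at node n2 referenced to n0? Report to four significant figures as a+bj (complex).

Element admittances at ω=5060 rad/s:
  Y(R1) = 0.001188+0.000j S between n0,n3
  Y(R2) = 0.001244+0.000j S between n3,n1
  Y(C1) = 0.000+0.0005768j S between n0,n5
  Y(L1) = 0.000-0.004392j S between n3,n4
  Y(R3) = 0.07194+0.000j S between n2,n5
  Y(R4) = 0.01056+0.000j S between n1,n0
  Y(L2) = 0.000-1.532j S between n1,n5
  Y(L3) = 0.000-0.7266j S between n1,n0
  Y(C2) = 0.000+0.003188j S between n4,n0
  I1: injects 1.6 A into n0 (from n1)
  Y(L4) = 0.000-1.318j S between n1,n3
  Y(R5) = 0.0001247+0.000j S between n1,n0
  Y(R6) = 0.03546+0.000j S between n3,n2
  Y(R7) = 0.09434+0.000j S between n2,n1
  I2: injects 0.0051 A into n2 (from n1)
  Y(C3) = 0.000+0.0006426j S between n2,n3
  Y(R8) = 0.001712+0.000j S between n5,n3
  Y(L5) = 0.000-1.035j S between n2,n4
  Y(L6) = 0.000-0.03757j S between n2,n4
  I3: injects 0.00675 A into n2 (from n5)
  V1: constraint V(n0)−V(n3) = 1.08
Assemble and solve the 6×6 MNA system:
  V(n1)=-0.7143-0.7858j  V(n2)=-0.7212-0.6314j  V(n3)=-1.080+0.000j  V(n4)=-0.7248-0.6307j  V(n5)=-0.7229-0.7908j
  i(V1)=1.023+0.5079j

-0.7212-0.6314j V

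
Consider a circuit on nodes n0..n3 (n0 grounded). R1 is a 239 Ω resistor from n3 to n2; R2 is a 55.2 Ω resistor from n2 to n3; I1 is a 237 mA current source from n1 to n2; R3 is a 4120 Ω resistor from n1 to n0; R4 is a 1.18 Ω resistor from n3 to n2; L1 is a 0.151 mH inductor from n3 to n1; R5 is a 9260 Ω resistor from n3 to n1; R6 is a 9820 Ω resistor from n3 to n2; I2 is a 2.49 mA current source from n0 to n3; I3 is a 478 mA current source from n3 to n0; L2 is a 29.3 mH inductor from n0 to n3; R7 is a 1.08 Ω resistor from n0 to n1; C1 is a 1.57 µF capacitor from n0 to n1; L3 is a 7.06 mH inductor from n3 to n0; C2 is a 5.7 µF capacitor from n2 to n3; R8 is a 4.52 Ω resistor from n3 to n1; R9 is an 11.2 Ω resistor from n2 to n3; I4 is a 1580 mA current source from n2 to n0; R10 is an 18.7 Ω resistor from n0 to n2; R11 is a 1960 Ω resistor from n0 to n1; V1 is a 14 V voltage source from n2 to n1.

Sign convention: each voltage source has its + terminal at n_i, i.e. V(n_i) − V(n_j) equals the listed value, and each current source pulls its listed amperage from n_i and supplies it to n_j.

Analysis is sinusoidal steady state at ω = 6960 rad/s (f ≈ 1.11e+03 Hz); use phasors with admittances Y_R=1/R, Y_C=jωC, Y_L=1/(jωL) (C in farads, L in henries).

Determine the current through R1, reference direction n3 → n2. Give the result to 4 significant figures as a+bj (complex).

-0.03125+0.02339j A

Element admittances at ω=6960 rad/s:
  Y(R1) = 0.004184+0.000j S between n3,n2
  Y(R2) = 0.01812+0.000j S between n2,n3
  I1: injects 0.237 A into n2 (from n1)
  Y(R3) = 0.0002427+0.000j S between n1,n0
  Y(R4) = 0.8475+0.000j S between n3,n2
  Y(L1) = 0.000-0.9515j S between n3,n1
  Y(R5) = 0.0001080+0.000j S between n3,n1
  Y(R6) = 0.0001018+0.000j S between n3,n2
  I2: injects 0.00249 A into n3 (from n0)
  I3: injects 0.478 A into n0 (from n3)
  Y(L2) = 0.000-0.004904j S between n0,n3
  Y(R7) = 0.9259+0.000j S between n0,n1
  Y(C1) = 0.000+0.01093j S between n0,n1
  Y(L3) = 0.000-0.02035j S between n3,n0
  Y(C2) = 0.000+0.03967j S between n2,n3
  Y(R8) = 0.2212+0.000j S between n3,n1
  Y(R9) = 0.08929+0.000j S between n2,n3
  I4: injects 1.58 A into n0 (from n2)
  Y(R10) = 0.05348+0.000j S between n0,n2
  Y(R11) = 0.0005102+0.000j S between n0,n1
  V1: constraint V(n2)−V(n1) = 14
Assemble and solve the 4×4 MNA system:
  V(n1)=-3.007+0.1243j  V(n2)=10.99+0.1243j  V(n3)=3.525+5.715j
  i(V1)=-9.316+5.060j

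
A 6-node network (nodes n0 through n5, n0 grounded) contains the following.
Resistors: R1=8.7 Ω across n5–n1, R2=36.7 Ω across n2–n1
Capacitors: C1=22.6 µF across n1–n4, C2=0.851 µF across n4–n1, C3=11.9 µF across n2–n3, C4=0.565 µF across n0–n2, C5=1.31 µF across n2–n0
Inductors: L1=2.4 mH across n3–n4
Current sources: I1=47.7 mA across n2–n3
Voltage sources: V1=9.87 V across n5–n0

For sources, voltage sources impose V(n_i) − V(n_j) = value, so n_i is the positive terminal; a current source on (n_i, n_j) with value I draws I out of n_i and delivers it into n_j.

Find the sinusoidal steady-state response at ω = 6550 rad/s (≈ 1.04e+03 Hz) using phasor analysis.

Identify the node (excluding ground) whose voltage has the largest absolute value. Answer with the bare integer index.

3

MNA unknowns: 5 node voltages V₁..V_5 plus 1 source current (V1)
R1: Y=0.1149+0.000j on G[5,1]
R2: Y=0.02725+0.000j on G[2,1]
C1: Y=0.000+0.1480j on G[1,4]
C2: Y=0.000+0.005574j on G[4,1]
C3: Y=0.000+0.07795j on G[2,3]
C4: Y=0.000+0.003701j on G[0,2]
L1: Y=0.000-0.06361j on G[3,4]
I1: z[2]−=0.0477, z[3]+=0.0477
C5: Y=0.000+0.008580j on G[2,0]
V1: row V5−V0=9.87, i_V1 at 5,0
solve → V1=9.826-0.9993j, V2=9.352-0.4155j, V3=11.03-0.9275j, V4=8.974-1.050j, V5=9.870+0.000j
aux → i_V1=-0.005103-0.1149j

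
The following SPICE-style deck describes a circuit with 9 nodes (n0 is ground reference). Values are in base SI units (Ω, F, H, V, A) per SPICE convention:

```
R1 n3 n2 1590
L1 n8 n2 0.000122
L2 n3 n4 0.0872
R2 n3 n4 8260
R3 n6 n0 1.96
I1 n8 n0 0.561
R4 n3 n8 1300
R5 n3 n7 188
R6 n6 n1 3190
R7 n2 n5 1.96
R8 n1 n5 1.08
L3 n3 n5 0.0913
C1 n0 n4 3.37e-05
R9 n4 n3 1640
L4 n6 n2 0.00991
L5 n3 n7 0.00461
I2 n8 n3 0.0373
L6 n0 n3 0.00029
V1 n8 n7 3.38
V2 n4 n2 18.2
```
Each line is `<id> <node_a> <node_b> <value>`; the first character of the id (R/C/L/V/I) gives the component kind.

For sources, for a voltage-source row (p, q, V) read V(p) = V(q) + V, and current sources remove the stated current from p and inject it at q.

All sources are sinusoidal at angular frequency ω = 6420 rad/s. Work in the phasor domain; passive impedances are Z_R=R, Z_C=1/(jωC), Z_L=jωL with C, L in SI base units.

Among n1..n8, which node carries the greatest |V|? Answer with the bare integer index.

Apply KCL at each of the 8 non-ground nodes and solve the resulting linear system.
Node n1: branches {R6, R8} → V_1 = -24.17+2.375j
Node n2: branches {R1, L1, R7, L4, V2} → V_2 = -24.18+2.452j
Node n3: branches {R1, L2, R2, R4, R5, L3, R9, L5, I2, L6} → V_3 = -1.701-0.09262j
Node n4: branches {L2, R2, C1, R9, V2} → V_4 = -5.984+2.452j
Node n5: branches {R7, R8, L3} → V_5 = -24.18+2.376j
Node n6: branches {R3, R6, L4} → V_6 = 0.03764+0.7472j
Node n7: branches {R5, L5, V1} → V_7 = -26.89+2.045j
Node n8: branches {L1, I1, R4, I2, V1} → V_8 = -23.51+2.045j
Source currents: i(V1)=-0.06176+0.8624j, i(V2)=0.5290+1.285j

7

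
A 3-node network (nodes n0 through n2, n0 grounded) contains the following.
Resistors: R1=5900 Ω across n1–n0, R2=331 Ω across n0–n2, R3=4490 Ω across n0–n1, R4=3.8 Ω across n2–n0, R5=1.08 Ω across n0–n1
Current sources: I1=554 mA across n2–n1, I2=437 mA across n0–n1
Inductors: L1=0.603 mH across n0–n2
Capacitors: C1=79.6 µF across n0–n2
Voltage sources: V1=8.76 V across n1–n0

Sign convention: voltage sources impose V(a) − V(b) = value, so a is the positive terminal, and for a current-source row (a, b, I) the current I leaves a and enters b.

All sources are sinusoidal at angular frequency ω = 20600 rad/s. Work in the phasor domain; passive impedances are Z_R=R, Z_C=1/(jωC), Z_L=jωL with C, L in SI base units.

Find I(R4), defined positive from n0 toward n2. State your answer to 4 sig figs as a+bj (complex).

0.01551-0.09085j A

Apply KCL at each of the 2 non-ground nodes and solve the resulting linear system.
Node n1: branches {R1, I1, I2, R3, R5, V1} → V_1 = 8.760+0.000j
Node n2: branches {I1, R2, L1, C1, R4} → V_2 = -0.05894+0.3452j
Source currents: i(V1)=-7.124+0.000j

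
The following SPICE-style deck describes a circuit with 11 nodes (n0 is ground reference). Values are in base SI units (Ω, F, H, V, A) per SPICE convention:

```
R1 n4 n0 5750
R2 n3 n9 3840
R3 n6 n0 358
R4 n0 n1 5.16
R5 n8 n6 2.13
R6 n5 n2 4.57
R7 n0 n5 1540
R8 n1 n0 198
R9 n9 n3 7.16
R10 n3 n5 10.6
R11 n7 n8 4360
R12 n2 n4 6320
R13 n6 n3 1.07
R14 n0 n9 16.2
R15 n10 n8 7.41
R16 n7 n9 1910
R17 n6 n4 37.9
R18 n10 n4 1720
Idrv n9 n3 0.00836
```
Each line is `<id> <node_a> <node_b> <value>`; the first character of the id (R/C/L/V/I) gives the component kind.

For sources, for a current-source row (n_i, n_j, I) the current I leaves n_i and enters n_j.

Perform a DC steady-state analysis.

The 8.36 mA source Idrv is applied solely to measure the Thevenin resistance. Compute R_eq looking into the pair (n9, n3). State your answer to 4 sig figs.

R_eq = 6.969 Ω

MNA unknowns: 10 node voltages V₁..V_10
R1: Y=0.0001739 on G[4,0]
R2: Y=0.0002604 on G[3,9]
R3: Y=0.002793 on G[6,0]
R4: Y=0.1938 on G[0,1]
R5: Y=0.4695 on G[8,6]
R6: Y=0.2188 on G[5,2]
R7: Y=0.0006494 on G[0,5]
R8: Y=0.005051 on G[1,0]
R9: Y=0.1397 on G[9,3]
R10: Y=0.09434 on G[3,5]
R11: Y=0.0002294 on G[7,8]
R12: Y=0.0001582 on G[2,4]
R13: Y=0.9346 on G[6,3]
R14: Y=0.06173 on G[0,9]
R15: Y=0.1350 on G[10,8]
R16: Y=0.0005236 on G[7,9]
R17: Y=0.02639 on G[6,4]
R18: Y=0.0005814 on G[10,4]
Idrv: z[9]−=0.00836, z[3]+=0.00836
solve → V1=0.000, V2=0.05467, V3=0.05505, V4=0.05452, V5=0.05468, V6=0.05487, V7=0.01447, V8=0.05485, V9=-0.003212, V10=0.05485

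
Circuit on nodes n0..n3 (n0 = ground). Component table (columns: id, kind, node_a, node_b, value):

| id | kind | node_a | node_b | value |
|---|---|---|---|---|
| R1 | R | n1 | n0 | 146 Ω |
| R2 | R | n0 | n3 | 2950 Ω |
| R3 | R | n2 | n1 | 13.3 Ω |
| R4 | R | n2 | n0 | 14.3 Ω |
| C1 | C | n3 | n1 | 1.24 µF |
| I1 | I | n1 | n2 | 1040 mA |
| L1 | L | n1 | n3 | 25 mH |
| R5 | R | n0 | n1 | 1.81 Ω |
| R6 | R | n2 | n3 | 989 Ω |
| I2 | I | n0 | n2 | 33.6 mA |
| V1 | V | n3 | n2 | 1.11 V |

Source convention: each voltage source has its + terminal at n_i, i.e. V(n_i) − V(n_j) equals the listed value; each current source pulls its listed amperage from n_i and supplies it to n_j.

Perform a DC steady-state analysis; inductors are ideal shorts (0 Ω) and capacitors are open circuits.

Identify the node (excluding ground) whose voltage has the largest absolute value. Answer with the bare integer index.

MNA unknowns: 3 node voltages V₁..V_3 plus 2 source currents (L1, V1)
R1: Y=0.006849 on G[1,0]
R2: Y=0.0003390 on G[0,3]
R3: Y=0.07519 on G[2,1]
R4: Y=0.06993 on G[2,0]
C1: Y=0.000 on G[3,1]
I1: z[1]−=1.04, z[2]+=1.04
L1: row V1−V3=0, i_L1 at 1,3
R5: Y=0.5525 on G[0,1]
R6: Y=0.001011 on G[2,3]
I2: z[0]−=0.0336, z[2]+=0.0336
V1: row V3−V2=1.11, i_V1 at 3,2
solve → V1=0.1767, V2=-0.9333, V3=0.1767
aux → i_L1=-1.222, i_V1=-1.223

2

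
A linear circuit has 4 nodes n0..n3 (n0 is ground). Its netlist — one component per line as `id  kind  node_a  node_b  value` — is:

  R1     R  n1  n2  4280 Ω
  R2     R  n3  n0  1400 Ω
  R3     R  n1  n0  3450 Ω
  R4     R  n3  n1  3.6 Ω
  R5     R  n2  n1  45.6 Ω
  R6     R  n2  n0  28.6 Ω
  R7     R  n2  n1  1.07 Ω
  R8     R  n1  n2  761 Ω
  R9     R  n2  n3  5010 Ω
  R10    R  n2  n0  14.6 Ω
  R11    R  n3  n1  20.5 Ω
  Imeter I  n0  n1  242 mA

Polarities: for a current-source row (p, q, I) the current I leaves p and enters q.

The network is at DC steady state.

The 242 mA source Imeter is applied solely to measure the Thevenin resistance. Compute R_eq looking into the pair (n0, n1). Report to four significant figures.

R_eq = 10.60 Ω

MNA unknowns: 3 node voltages V₁..V_3
R1: Y=0.0002336 on G[1,2]
R2: Y=0.0007143 on G[3,0]
R3: Y=0.0002899 on G[1,0]
R4: Y=0.2778 on G[3,1]
R5: Y=0.02193 on G[2,1]
R6: Y=0.03497 on G[2,0]
R7: Y=0.9346 on G[2,1]
R8: Y=0.001314 on G[1,2]
R9: Y=0.0001996 on G[2,3]
R10: Y=0.06849 on G[2,0]
R11: Y=0.04878 on G[3,1]
Imeter: z[0]−=0.242, z[1]+=0.242
solve → V1=2.564, V2=2.314, V3=2.558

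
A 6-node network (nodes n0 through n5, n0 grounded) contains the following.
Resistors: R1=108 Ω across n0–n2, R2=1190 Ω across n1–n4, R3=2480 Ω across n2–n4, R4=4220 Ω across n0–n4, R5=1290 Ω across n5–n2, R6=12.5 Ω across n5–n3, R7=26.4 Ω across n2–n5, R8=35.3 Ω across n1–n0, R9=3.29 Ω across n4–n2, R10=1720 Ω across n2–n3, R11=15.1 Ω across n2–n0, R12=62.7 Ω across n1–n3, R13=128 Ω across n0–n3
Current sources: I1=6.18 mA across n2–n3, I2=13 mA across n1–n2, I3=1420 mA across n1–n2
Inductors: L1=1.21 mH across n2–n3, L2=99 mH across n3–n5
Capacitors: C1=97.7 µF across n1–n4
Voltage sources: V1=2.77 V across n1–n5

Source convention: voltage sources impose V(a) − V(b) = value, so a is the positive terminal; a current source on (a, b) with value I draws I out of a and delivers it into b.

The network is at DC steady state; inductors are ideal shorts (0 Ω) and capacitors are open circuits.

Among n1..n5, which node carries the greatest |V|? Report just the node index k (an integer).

1

Apply KCL at each of the 5 non-ground nodes and solve the resulting linear system.
Node n1: branches {R2, I2, R8, C1, R12, I3, V1} → V_1 = 2.068
Node n2: branches {R1, R3, R5, I1, L1, R7, I2, R9, R10, R11, I3} → V_2 = -0.7015
Node n3: branches {R6, I1, L1, R10, R12, R13, L2} → V_3 = -0.7015
Node n4: branches {R2, R3, R4, C1, R9} → V_4 = -0.6933
Node n5: branches {R5, R6, R7, L2, V1} → V_5 = -0.7015
Source currents: i(L1)=1.482, i(L2)=1.538, i(V1)=-1.538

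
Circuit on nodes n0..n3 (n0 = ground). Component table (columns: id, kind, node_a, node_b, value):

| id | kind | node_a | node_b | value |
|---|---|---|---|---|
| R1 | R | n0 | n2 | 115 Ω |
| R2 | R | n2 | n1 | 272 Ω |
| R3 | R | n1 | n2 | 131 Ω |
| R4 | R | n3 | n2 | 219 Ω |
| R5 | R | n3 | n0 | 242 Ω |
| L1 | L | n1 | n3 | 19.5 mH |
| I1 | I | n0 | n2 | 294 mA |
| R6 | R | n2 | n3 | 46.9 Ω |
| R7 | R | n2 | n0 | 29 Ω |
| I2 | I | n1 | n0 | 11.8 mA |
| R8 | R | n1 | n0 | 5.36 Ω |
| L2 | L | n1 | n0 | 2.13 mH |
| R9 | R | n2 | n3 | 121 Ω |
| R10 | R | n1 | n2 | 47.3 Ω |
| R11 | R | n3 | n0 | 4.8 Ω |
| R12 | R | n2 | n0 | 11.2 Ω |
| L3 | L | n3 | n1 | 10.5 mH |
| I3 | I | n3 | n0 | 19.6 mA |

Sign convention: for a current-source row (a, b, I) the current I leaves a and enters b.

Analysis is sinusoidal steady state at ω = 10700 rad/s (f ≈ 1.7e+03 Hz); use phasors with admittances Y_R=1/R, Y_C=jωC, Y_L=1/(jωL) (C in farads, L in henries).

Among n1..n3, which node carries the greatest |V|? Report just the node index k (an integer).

MNA unknowns: 3 node voltages V₁..V_3
R1: Y=0.008696+0.000j on G[0,2]
R2: Y=0.003676+0.000j on G[2,1]
R3: Y=0.007634+0.000j on G[1,2]
R4: Y=0.004566+0.000j on G[3,2]
R5: Y=0.004132+0.000j on G[3,0]
L1: Y=0.000-0.004793j on G[1,3]
I1: z[0]−=0.294, z[2]+=0.294
R6: Y=0.02132+0.000j on G[2,3]
R7: Y=0.03448+0.000j on G[2,0]
I2: z[1]−=0.0118, z[0]+=0.0118
R8: Y=0.1866+0.000j on G[1,0]
L2: Y=0.000-0.04388j on G[1,0]
R9: Y=0.008264+0.000j on G[2,3]
R10: Y=0.02114+0.000j on G[1,2]
R11: Y=0.2083+0.000j on G[3,0]
R12: Y=0.08929+0.000j on G[2,0]
L3: Y=0.000-0.008901j on G[3,1]
I3: z[3]−=0.0196, z[0]+=0.0196
solve → V1=0.1630+0.03529j, V2=1.526+0.005610j, V3=0.1339-0.0008359j

2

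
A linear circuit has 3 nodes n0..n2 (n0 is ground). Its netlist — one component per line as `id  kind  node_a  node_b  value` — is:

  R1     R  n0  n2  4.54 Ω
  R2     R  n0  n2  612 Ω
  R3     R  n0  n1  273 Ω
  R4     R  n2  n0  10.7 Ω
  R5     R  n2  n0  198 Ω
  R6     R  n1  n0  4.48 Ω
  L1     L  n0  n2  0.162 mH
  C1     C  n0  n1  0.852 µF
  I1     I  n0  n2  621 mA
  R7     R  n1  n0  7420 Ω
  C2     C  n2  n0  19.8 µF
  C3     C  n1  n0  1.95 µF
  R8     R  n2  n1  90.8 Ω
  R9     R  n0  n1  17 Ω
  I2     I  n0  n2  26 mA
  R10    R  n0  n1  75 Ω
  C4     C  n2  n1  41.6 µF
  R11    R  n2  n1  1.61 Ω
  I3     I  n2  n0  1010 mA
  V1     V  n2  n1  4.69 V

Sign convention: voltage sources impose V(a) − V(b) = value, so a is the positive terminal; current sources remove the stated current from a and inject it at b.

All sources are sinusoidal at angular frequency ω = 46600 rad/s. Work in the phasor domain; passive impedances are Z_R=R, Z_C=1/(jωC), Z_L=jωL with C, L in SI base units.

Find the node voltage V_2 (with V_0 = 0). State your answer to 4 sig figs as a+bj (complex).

0.9810-0.4695j V

Element admittances at ω=46600 rad/s:
  Y(R1) = 0.2203+0.000j S between n0,n2
  Y(R2) = 0.001634+0.000j S between n0,n2
  Y(R3) = 0.003663+0.000j S between n0,n1
  Y(R4) = 0.09346+0.000j S between n2,n0
  Y(R5) = 0.005051+0.000j S between n2,n0
  Y(R6) = 0.2232+0.000j S between n1,n0
  Y(L1) = 0.000-0.1325j S between n0,n2
  Y(C1) = 0.000+0.03970j S between n0,n1
  I1: injects 0.621 A into n2 (from n0)
  Y(R7) = 0.0001348+0.000j S between n1,n0
  Y(C2) = 0.000+0.9227j S between n2,n0
  Y(C3) = 0.000+0.09087j S between n1,n0
  Y(R8) = 0.01101+0.000j S between n2,n1
  Y(R9) = 0.05882+0.000j S between n0,n1
  I2: injects 0.026 A into n2 (from n0)
  Y(R10) = 0.01333+0.000j S between n0,n1
  Y(C4) = 0.000+1.939j S between n2,n1
  Y(R11) = 0.6211+0.000j S between n2,n1
  I3: injects 1.01 A into n0 (from n2)
  V1: constraint V(n2)−V(n1) = 4.69
Assemble and solve the 3×3 MNA system:
  V(n1)=-3.709-0.4695j  V(n2)=0.9810-0.4695j
  i(V1)=-4.013-9.717j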